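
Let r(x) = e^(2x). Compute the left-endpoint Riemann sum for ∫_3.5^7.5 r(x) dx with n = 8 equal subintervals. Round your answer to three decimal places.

Δx = (7.5 − 3.5)/8 = 0.5.
Left endpoints: 3.5, 4, 4.5, 5, 5.5, 6, 6.5, 7.
r(3.5) ≈ 1096.633, r(4) ≈ 2980.958, r(4.5) ≈ 8103.084, r(5) ≈ 22026.466, r(5.5) ≈ 59874.142, r(6) ≈ 162754.791, r(6.5) ≈ 442413.392, r(7) ≈ 1202604.284.
Sum = Δx · [r(3.5) + r(4) + r(4.5) + ...].
Sum ≈ 950926.875.

950926.875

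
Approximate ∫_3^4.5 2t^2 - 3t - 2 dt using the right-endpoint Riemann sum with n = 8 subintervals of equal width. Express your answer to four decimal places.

24.5801

Δt = (4.5 − 3)/8 = 0.1875.
Right endpoints: 3.1875, 3.375, 3.5625, 3.75, 3.9375, 4.125, 4.3125, 4.5.
f(3.1875) = 8.7578125, f(3.375) = 10.65625, f(3.5625) = 12.6953125, f(3.75) = 14.875, f(3.9375) = 17.1953125, f(4.125) = 19.65625, f(4.3125) = 22.2578125, f(4.5) = 25.
Sum = Δt · [f(3.1875) + f(3.375) + f(3.5625) + ...].
Sum ≈ 24.5801.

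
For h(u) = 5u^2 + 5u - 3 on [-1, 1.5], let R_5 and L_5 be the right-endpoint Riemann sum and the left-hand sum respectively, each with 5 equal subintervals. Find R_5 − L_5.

9.375

R_5 = 8.125.
L_5 = -1.25.
R_5 − L_5 = 9.375.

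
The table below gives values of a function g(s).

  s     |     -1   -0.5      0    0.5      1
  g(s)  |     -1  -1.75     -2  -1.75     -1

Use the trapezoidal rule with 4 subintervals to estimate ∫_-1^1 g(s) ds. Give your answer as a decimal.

Δs = 0.5.
T_4 = (0.5/2)·[(-1) + 2·(-1.75) + 2·(-2) + 2·(-1.75) + (-1)] = -3.25.

-3.25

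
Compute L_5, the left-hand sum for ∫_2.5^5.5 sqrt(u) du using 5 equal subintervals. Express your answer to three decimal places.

Δu = (5.5 − 2.5)/5 = 0.6.
Left endpoints: 2.5, 3.1, 3.7, 4.3, 4.9.
f(2.5) ≈ 1.581, f(3.1) ≈ 1.761, f(3.7) ≈ 1.924, f(4.3) ≈ 2.074, f(4.9) ≈ 2.214.
Sum = Δu · [f(2.5) + f(3.1) + f(3.7) + f(4.3) + f(4.9)].
Sum ≈ 5.732.

5.732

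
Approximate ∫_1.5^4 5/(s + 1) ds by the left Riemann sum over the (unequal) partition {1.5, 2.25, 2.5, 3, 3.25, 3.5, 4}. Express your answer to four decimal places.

Subinterval widths: 0.75, 0.25, 0.5, 0.25, 0.25, 0.5.
Left endpoints: 1.5, 2.25, 2.5, 3, 3.25, 3.5.
f(1.5) = 2, f(2.25) = 20/13, f(2.5) = 10/7, f(3) = 1.25, f(3.25) = 20/17, f(3.5) = 10/9.
Sum = Σ Δs_i · f(s_i).
Sum ≈ 3.7611.

3.7611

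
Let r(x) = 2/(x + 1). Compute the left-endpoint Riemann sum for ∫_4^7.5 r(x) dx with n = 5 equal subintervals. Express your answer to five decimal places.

Δx = (7.5 − 4)/5 = 0.7.
Left endpoints: 4, 4.7, 5.4, 6.1, 6.8.
r(4) = 0.4, r(4.7) = 20/57, r(5.4) = 0.3125, r(6.1) = 20/71, r(6.8) = 10/39.
Sum = Δx · [r(4) + r(4.7) + r(5.4) + r(6.1) + r(6.8)].
Sum ≈ 1.12103.

1.12103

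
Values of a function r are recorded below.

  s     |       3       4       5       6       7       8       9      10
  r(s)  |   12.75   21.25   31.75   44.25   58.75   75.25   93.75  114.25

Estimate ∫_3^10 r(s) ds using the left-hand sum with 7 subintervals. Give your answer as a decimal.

Δs = 1.
Sum = 1·[12.75 + 21.25 + 31.75 + 44.25 + 58.75 + 75.25 + 93.75] = 337.75.

337.75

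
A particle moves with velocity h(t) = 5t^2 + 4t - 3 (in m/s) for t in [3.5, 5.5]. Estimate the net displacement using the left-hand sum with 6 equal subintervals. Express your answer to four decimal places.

Δt = (5.5 − 3.5)/6 = 1/3.
Left endpoints: 3.5, 23/6, 25/6, 4.5, 29/6, 31/6.
h(3.5) = 72.25, h(23/6) = 3089/36, h(25/6) = 3617/36, h(4.5) = 116.25, h(29/6) = 4793/36, h(31/6) = 5441/36.
Sum = Δt · [h(3.5) + h(23/6) + h(25/6) + ...].
Sum ≈ 219.6852.

219.6852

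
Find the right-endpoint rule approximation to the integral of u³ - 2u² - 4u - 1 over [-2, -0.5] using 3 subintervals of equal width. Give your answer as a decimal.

Δu = (-0.5 − (-2))/3 = 0.5.
Right endpoints: -1.5, -1, -0.5.
f(-1.5) = -2.875, f(-1) = 0, f(-0.5) = 0.375.
Sum = Δu · [f(-1.5) + f(-1) + f(-0.5)].
Sum = -1.25.

-1.25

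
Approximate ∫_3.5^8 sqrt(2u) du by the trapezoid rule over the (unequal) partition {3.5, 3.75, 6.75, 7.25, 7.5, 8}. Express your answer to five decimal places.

Subinterval widths: 0.25, 3, 0.5, 0.25, 0.5.
f(3.5) ≈ 2.64575, f(3.75) ≈ 2.73861, f(6.75) ≈ 3.67423, f(7.25) ≈ 3.80789, f(7.5) ≈ 3.87298, f(8) ≈ 4.00000.
On each subinterval the trapezoid contributes (Δu_i/2)·[f(u_{i-1}) + f(u_i)].
Sum ≈ 15.09120.

15.09120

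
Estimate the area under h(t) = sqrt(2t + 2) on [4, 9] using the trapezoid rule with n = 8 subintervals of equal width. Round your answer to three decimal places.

Δt = (9 − 4)/8 = 0.625.
h(4) ≈ 3.162, h(4.625) ≈ 3.354, h(5.25) ≈ 3.536, h(5.875) ≈ 3.708, h(6.5) ≈ 3.873, h(7.125) ≈ 4.031, h(7.75) ≈ 4.183, h(8.375) ≈ 4.330, h(9) ≈ 4.472.
T_8 = (Δt/2)·[h(t_0) + 2h(t_1) + ... + 2h(t_{7}) + h(t_8)].
Sum ≈ 19.270.

19.270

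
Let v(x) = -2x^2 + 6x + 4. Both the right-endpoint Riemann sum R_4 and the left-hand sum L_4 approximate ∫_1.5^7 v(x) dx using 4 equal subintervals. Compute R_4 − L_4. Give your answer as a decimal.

-83.1875

R_4 = -109.2265625.
L_4 = -26.0390625.
R_4 − L_4 = -83.1875.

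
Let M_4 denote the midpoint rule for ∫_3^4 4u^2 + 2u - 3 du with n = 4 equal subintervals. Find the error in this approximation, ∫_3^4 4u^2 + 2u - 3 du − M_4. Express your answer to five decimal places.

0.02083

Exact integral: ∫_3^4 f(u) du ≈ 53.3333333.
M_4 = 53.3125.
Error ≈ 53.3333333 − 53.3125 ≈ 0.02083.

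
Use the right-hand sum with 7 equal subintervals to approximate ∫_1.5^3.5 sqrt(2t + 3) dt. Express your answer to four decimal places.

Δt = (3.5 − 1.5)/7 = 2/7.
Right endpoints: 25/14, 29/14, 33/14, 37/14, 41/14, 45/14, 3.5.
f(25/14) ≈ 2.5635, f(29/14) ≈ 2.6726, f(33/14) ≈ 2.7775, f(37/14) ≈ 2.8785, f(41/14) ≈ 2.9761, f(45/14) ≈ 3.0706, f(3.5) ≈ 3.1623.
Sum = Δt · [f(25/14) + f(29/14) + f(33/14) + ...].
Sum ≈ 5.7431.

5.7431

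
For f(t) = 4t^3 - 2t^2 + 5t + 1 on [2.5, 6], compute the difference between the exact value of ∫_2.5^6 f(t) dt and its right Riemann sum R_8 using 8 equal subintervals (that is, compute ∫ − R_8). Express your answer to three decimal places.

Exact integral: ∫_2.5^6 f(t) dt ≈ 1201.22917.
R_8 ≈ 1372.84082.
Error ≈ 1201.22917 − 1372.84082 ≈ -171.612.

-171.612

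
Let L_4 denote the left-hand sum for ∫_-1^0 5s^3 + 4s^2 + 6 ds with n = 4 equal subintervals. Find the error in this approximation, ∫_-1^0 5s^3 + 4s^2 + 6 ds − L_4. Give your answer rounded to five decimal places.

0.16146

Exact integral: ∫_-1^0 f(s) ds ≈ 6.0833333.
L_4 = 5.921875.
Error ≈ 6.0833333 − 5.921875 ≈ 0.16146.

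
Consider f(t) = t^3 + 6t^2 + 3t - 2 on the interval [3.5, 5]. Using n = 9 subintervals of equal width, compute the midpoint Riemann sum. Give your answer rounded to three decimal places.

Δt = (5 − 3.5)/9 = 1/6.
Midpoints: 43/12, 3.75, 47/12, 49/12, 4.25, 53/12, 55/12, 4.75, 59/12.
f(43/12) = 227755/1728, f(3.75) = 146.359375, f(47/12) = 279719/1728, f(49/12) = 308233/1728, f(4.25) = 195.890625, f(53/12) = 370565/1728, f(55/12) = 404479/1728, f(4.75) = 254.796875, f(59/12) = 478043/1728.
Sum = Δt · [f(43/12) + f(3.75) + f(47/12) + ...].
Sum ≈ 299.044.

299.044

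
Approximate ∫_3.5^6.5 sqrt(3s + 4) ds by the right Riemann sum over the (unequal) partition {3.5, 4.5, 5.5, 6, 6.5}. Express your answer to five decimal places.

13.48004

Subinterval widths: 1, 1, 0.5, 0.5.
Right endpoints: 4.5, 5.5, 6, 6.5.
f(4.5) ≈ 4.18330, f(5.5) ≈ 4.52769, f(6) ≈ 4.69042, f(6.5) ≈ 4.84768.
Sum = Σ Δs_i · f(s_i).
Sum ≈ 13.48004.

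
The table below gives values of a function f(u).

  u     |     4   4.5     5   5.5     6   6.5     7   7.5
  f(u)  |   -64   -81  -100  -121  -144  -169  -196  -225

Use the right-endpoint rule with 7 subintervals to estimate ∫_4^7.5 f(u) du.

-518

Δu = 0.5.
Sum = 0.5·[(-81) + (-100) + (-121) + (-144) + (-169) + (-196) + (-225)] = -518.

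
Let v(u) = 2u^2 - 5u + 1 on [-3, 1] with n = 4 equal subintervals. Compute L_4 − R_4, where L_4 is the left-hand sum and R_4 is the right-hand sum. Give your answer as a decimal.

36

L_4 = 62.
R_4 = 26.
L_4 − R_4 = 36.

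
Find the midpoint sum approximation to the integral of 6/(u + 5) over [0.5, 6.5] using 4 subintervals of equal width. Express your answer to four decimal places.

Δu = (6.5 − 0.5)/4 = 1.5.
Midpoints: 1.25, 2.75, 4.25, 5.75.
f(1.25) = 0.96, f(2.75) = 24/31, f(4.25) = 24/37, f(5.75) = 24/43.
Sum = Δu · [f(1.25) + f(2.75) + f(4.25) + f(5.75)].
Sum ≈ 4.4115.

4.4115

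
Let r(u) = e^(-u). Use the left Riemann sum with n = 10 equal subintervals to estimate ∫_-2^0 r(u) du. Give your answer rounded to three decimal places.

7.049

Δu = (0 − (-2))/10 = 0.2.
Left endpoints: -2, -1.8, -1.6, -1.4, -1.2, -1, -0.8, -0.6, -0.4, -0.2.
r(-2) ≈ 7.389, r(-1.8) ≈ 6.050, r(-1.6) ≈ 4.953, r(-1.4) ≈ 4.055, r(-1.2) ≈ 3.320, r(-1) ≈ 2.718, r(-0.8) ≈ 2.226, r(-0.6) ≈ 1.822, r(-0.4) ≈ 1.492, r(-0.2) ≈ 1.221.
Sum = Δu · [r(-2) + r(-1.8) + r(-1.6) + ...].
Sum ≈ 7.049.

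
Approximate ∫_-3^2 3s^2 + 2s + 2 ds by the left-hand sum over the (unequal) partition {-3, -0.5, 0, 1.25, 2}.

Subinterval widths: 2.5, 0.5, 1.25, 0.75.
Left endpoints: -3, -0.5, 0, 1.25.
f(-3) = 23, f(-0.5) = 1.75, f(0) = 2, f(1.25) = 9.1875.
Sum = Σ Δs_i · f(s_i).
Sum = 67.765625.

67.765625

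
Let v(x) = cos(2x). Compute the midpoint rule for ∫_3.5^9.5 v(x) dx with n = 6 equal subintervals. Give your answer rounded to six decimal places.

-0.301323

Δx = (9.5 − 3.5)/6 = 1.
Midpoints: 4, 5, 6, 7, 8, 9.
v(4) ≈ -0.145500, v(5) ≈ -0.839072, v(6) ≈ 0.843854, v(7) ≈ 0.136737, v(8) ≈ -0.957659, v(9) ≈ 0.660317.
Sum = Δx · [v(4) + v(5) + v(6) + ...].
Sum ≈ -0.301323.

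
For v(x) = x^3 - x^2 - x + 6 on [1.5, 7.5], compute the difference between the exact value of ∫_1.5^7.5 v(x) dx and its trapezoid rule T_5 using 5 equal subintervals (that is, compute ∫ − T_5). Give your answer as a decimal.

Exact integral: ∫_1.5^7.5 v(x) dx = 659.25.
T_5 = 677.25.
Error = 659.25 − 677.25 = -18.

-18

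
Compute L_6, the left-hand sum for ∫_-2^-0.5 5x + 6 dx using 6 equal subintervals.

Δx = (-0.5 − (-2))/6 = 0.25.
Left endpoints: -2, -1.75, -1.5, -1.25, -1, -0.75.
f(-2) = -4, f(-1.75) = -2.75, f(-1.5) = -1.5, f(-1.25) = -0.25, f(-1) = 1, f(-0.75) = 2.25.
Sum = Δx · [f(-2) + f(-1.75) + f(-1.5) + ...].
Sum = -1.3125.

-1.3125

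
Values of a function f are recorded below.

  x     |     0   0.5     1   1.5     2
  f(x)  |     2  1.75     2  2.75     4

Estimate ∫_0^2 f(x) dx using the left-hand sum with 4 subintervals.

4.25

Δx = 0.5.
Sum = 0.5·[2 + 1.75 + 2 + 2.75] = 4.25.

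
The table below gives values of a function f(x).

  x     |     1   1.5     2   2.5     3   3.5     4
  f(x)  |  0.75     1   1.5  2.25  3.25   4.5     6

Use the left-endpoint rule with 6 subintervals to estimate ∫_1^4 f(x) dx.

6.625

Δx = 0.5.
Sum = 0.5·[0.75 + 1 + 1.5 + 2.25 + 3.25 + 4.5] = 6.625.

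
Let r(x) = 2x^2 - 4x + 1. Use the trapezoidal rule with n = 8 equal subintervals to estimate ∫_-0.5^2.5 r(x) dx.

1.640625

Δx = (2.5 − (-0.5))/8 = 0.375.
r(-0.5) = 3.5, r(-0.125) = 1.53125, r(0.25) = 0.125, r(0.625) = -0.71875, r(1) = -1, r(1.375) = -0.71875, r(1.75) = 0.125, r(2.125) = 1.53125, r(2.5) = 3.5.
T_8 = (Δx/2)·[r(x_0) + 2r(x_1) + ... + 2r(x_{7}) + r(x_8)].
Sum = 1.640625.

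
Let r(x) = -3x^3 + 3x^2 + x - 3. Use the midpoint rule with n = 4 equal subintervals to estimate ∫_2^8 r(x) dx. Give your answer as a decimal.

Δx = (8 − 2)/4 = 1.5.
Midpoints: 2.75, 4.25, 5.75, 7.25.
r(2.75) = -39.953125, r(4.25) = -174.859375, r(5.75) = -468.390625, r(7.25) = -981.296875.
Sum = Δx · [r(2.75) + r(4.25) + r(5.75) + r(7.25)].
Sum = -2496.75.

-2496.75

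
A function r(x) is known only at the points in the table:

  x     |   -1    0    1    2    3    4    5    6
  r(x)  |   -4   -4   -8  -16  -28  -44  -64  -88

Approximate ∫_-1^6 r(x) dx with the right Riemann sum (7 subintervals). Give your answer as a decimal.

Δx = 1.
Sum = 1·[(-4) + (-8) + (-16) + (-28) + (-44) + (-64) + (-88)] = -252.

-252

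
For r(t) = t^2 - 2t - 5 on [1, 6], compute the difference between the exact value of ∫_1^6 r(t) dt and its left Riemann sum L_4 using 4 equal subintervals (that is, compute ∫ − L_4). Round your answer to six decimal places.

14.322917

Exact integral: ∫_1^6 r(t) dt ≈ 11.66666667.
L_4 = -2.65625.
Error ≈ 11.66666667 − (-2.65625) ≈ 14.322917.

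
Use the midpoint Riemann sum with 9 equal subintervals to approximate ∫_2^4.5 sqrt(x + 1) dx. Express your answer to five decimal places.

5.13524

Δx = (4.5 − 2)/9 = 5/18.
Midpoints: 77/36, 29/12, 97/36, 107/36, 3.25, 127/36, 137/36, 49/12, 157/36.
f(77/36) ≈ 1.77169, f(29/12) ≈ 1.84842, f(97/36) ≈ 1.92209, f(107/36) ≈ 1.99304, f(3.25) ≈ 2.06155, f(127/36) ≈ 2.12786, f(137/36) ≈ 2.19216, f(49/12) ≈ 2.25462, f(157/36) ≈ 2.31541.
Sum = Δx · [f(77/36) + f(29/12) + f(97/36) + ...].
Sum ≈ 5.13524.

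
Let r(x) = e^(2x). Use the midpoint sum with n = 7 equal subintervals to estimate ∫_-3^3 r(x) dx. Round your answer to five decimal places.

178.97817

Δx = (3 − (-3))/7 = 6/7.
Midpoints: -18/7, -12/7, -6/7, 0, 6/7, 12/7, 18/7.
r(-18/7) ≈ 0.00584, r(-12/7) ≈ 0.03243, r(-6/7) ≈ 0.18009, r(0) ≈ 1.00000, r(6/7) ≈ 5.55271, r(12/7) ≈ 30.83256, r(18/7) ≈ 171.20423.
Sum = Δx · [r(-18/7) + r(-12/7) + r(-6/7) + ...].
Sum ≈ 178.97817.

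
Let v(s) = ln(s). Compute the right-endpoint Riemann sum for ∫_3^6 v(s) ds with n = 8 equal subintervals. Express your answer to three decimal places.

4.583

Δs = (6 − 3)/8 = 0.375.
Right endpoints: 3.375, 3.75, 4.125, 4.5, 4.875, 5.25, 5.625, 6.
v(3.375) ≈ 1.216, v(3.75) ≈ 1.322, v(4.125) ≈ 1.417, v(4.5) ≈ 1.504, v(4.875) ≈ 1.584, v(5.25) ≈ 1.658, v(5.625) ≈ 1.727, v(6) ≈ 1.792.
Sum = Δs · [v(3.375) + v(3.75) + v(4.125) + ...].
Sum ≈ 4.583.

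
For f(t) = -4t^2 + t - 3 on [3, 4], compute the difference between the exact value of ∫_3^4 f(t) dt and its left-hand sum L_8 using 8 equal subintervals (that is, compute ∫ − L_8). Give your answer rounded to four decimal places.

-1.6771

Exact integral: ∫_3^4 f(t) dt ≈ -48.833333.
L_8 = -47.15625.
Error ≈ -48.833333 − (-47.15625) ≈ -1.6771.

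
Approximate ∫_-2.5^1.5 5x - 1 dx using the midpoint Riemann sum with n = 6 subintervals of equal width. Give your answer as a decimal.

Δx = (1.5 − (-2.5))/6 = 2/3.
Midpoints: -13/6, -1.5, -5/6, -1/6, 0.5, 7/6.
f(-13/6) = -71/6, f(-1.5) = -8.5, f(-5/6) = -31/6, f(-1/6) = -11/6, f(0.5) = 1.5, f(7/6) = 29/6.
Sum = Δx · [f(-13/6) + f(-1.5) + f(-5/6) + ...].
Sum = -14.

-14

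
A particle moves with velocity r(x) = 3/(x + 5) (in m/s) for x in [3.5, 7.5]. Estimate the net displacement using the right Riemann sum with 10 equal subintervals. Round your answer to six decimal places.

Δx = (7.5 − 3.5)/10 = 0.4.
Right endpoints: 3.9, 4.3, 4.7, 5.1, 5.5, 5.9, 6.3, 6.7, 7.1, 7.5.
r(3.9) = 30/89, r(4.3) = 10/31, r(4.7) = 30/97, r(5.1) = 30/101, r(5.5) = 2/7, r(5.9) = 30/109, r(6.3) = 30/113, r(6.7) = 10/39, r(7.1) = 30/121, r(7.5) = 0.24.
Sum = Δx · [r(3.9) + r(4.3) + r(4.7) + ...].
Sum ≈ 1.134697.

1.134697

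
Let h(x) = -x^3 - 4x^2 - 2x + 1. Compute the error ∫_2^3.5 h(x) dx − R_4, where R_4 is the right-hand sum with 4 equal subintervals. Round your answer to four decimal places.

13.7197

Exact integral: ∫_2^3.5 h(x) dx = -86.765625.
R_4 ≈ -100.485352.
Error ≈ -86.765625 − (-100.485352) ≈ 13.7197.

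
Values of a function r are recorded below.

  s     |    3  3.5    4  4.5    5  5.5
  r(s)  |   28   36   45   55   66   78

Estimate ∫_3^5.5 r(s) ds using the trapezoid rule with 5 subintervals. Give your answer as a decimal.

Δs = 0.5.
T_5 = (0.5/2)·[28 + 2·36 + 2·45 + 2·55 + 2·66 + 78] = 127.5.

127.5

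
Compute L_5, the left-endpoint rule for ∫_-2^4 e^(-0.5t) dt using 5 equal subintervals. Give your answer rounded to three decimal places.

Δt = (4 − (-2))/5 = 1.2.
Left endpoints: -2, -0.8, 0.4, 1.6, 2.8.
f(-2) ≈ 2.718, f(-0.8) ≈ 1.492, f(0.4) ≈ 0.819, f(1.6) ≈ 0.449, f(2.8) ≈ 0.247.
Sum = Δt · [f(-2) + f(-0.8) + f(0.4) + f(1.6) + f(2.8)].
Sum ≈ 6.870.

6.870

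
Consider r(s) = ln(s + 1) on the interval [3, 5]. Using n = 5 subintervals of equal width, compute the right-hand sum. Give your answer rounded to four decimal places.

3.2854

Δs = (5 − 3)/5 = 0.4.
Right endpoints: 3.4, 3.8, 4.2, 4.6, 5.
r(3.4) ≈ 1.4816, r(3.8) ≈ 1.5686, r(4.2) ≈ 1.6487, r(4.6) ≈ 1.7228, r(5) ≈ 1.7918.
Sum = Δs · [r(3.4) + r(3.8) + r(4.2) + r(4.6) + r(5)].
Sum ≈ 3.2854.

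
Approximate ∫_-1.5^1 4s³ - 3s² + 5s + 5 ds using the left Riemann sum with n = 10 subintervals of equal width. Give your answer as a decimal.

Δs = (1 − (-1.5))/10 = 0.25.
Left endpoints: -1.5, -1.25, -1, -0.75, -0.5, -0.25, 0, 0.25, 0.5, 0.75.
f(-1.5) = -22.75, f(-1.25) = -13.75, f(-1) = -7, f(-0.75) = -2.125, f(-0.5) = 1.25, f(-0.25) = 3.5, f(0) = 5, f(0.25) = 6.125, f(0.5) = 7.25, f(0.75) = 8.75.
Sum = Δs · [f(-1.5) + f(-1.25) + f(-1) + ...].
Sum = -3.4375.

-3.4375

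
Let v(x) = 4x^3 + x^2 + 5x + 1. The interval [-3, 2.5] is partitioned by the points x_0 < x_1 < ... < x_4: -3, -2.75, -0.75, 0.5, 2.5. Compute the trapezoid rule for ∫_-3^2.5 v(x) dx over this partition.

Subinterval widths: 0.25, 2, 1.25, 2.
v(-3) = -113, v(-2.75) = -88.375, v(-0.75) = -3.875, v(0.5) = 4.25, v(2.5) = 82.25.
On each subinterval the trapezoid contributes (Δx_i/2)·[v(x_{i-1}) + v(x_i)].
Sum = -30.6875.

-30.6875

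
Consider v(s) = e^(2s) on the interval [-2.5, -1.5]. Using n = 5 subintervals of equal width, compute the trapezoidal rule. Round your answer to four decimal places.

0.0218

Δs = (-1.5 − (-2.5))/5 = 0.2.
v(-2.5) ≈ 0.0067, v(-2.3) ≈ 0.0101, v(-2.1) ≈ 0.0150, v(-1.9) ≈ 0.0224, v(-1.7) ≈ 0.0334, v(-1.5) ≈ 0.0498.
T_5 = (Δs/2)·[v(s_0) + 2v(s_1) + ... + 2v(s_{4}) + v(s_5)].
Sum ≈ 0.0218.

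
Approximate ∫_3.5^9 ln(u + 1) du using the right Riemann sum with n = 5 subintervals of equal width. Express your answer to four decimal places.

11.1844

Δu = (9 − 3.5)/5 = 1.1.
Right endpoints: 4.6, 5.7, 6.8, 7.9, 9.
f(4.6) ≈ 1.7228, f(5.7) ≈ 1.9021, f(6.8) ≈ 2.0541, f(7.9) ≈ 2.1861, f(9) ≈ 2.3026.
Sum = Δu · [f(4.6) + f(5.7) + f(6.8) + f(7.9) + f(9)].
Sum ≈ 11.1844.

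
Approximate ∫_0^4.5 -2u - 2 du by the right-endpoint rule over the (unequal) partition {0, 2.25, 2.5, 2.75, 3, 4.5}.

-36.75

Subinterval widths: 2.25, 0.25, 0.25, 0.25, 1.5.
Right endpoints: 2.25, 2.5, 2.75, 3, 4.5.
f(2.25) = -6.5, f(2.5) = -7, f(2.75) = -7.5, f(3) = -8, f(4.5) = -11.
Sum = Σ Δu_i · f(u_i).
Sum = -36.75.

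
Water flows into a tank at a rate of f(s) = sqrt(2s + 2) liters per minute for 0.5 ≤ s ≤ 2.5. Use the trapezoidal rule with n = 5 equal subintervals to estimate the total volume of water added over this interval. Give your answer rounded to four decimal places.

Δs = (2.5 − 0.5)/5 = 0.4.
f(0.5) ≈ 1.7321, f(0.9) ≈ 1.9494, f(1.3) ≈ 2.1448, f(1.7) ≈ 2.3238, f(2.1) ≈ 2.4900, f(2.5) ≈ 2.6458.
T_5 = (Δs/2)·[f(s_0) + 2f(s_1) + ... + 2f(s_{4}) + f(s_5)].
Sum ≈ 4.4387.

4.4387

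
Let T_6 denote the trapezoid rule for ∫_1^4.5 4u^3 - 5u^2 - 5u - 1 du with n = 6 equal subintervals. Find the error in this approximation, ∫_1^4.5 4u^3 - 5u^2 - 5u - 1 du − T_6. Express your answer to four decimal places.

-5.5579

Exact integral: ∫_1^4.5 f(u) du ≈ 207.229167.
T_6 ≈ 212.787037.
Error ≈ 207.229167 − 212.787037 ≈ -5.5579.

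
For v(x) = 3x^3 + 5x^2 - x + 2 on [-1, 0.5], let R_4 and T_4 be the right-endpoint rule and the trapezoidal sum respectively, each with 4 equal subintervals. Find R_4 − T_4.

-0.3515625

R_4 ≈ 4.29199.
T_4 ≈ 4.64355.
R_4 − T_4 = -0.3515625.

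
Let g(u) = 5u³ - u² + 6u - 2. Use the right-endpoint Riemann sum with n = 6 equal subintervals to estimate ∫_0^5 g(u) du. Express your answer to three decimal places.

1088.206

Δu = (5 − 0)/6 = 5/6.
Right endpoints: 5/6, 5/3, 2.5, 10/3, 25/6, 5.
g(5/6) = 1123/216, g(5/3) = 766/27, g(2.5) = 84.875, g(10/3) = 5186/27, g(25/6) = 79343/216, g(5) = 628.
Sum = Δu · [g(5/6) + g(5/3) + g(2.5) + ...].
Sum ≈ 1088.206.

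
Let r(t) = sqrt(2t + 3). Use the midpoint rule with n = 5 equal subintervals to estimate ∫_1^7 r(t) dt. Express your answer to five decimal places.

Δt = (7 − 1)/5 = 1.2.
Midpoints: 1.6, 2.8, 4, 5.2, 6.4.
r(1.6) ≈ 2.48998, r(2.8) ≈ 2.93258, r(4) ≈ 3.31662, r(5.2) ≈ 3.66060, r(6.4) ≈ 3.97492.
Sum = Δt · [r(1.6) + r(2.8) + r(4) + r(5.2) + r(6.4)].
Sum ≈ 19.64964.

19.64964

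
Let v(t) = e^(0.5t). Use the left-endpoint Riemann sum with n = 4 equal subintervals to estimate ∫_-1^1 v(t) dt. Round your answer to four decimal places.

1.8347

Δt = (1 − (-1))/4 = 0.5.
Left endpoints: -1, -0.5, 0, 0.5.
v(-1) ≈ 0.6065, v(-0.5) ≈ 0.7788, v(0) ≈ 1.0000, v(0.5) ≈ 1.2840.
Sum = Δt · [v(-1) + v(-0.5) + v(0) + v(0.5)].
Sum ≈ 1.8347.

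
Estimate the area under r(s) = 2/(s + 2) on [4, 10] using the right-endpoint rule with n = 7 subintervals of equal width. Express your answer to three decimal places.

Δs = (10 − 4)/7 = 6/7.
Right endpoints: 34/7, 40/7, 46/7, 52/7, 58/7, 64/7, 10.
r(34/7) = 7/24, r(40/7) = 7/27, r(46/7) = 7/30, r(52/7) = 7/33, r(58/7) = 7/36, r(64/7) = 7/39, r(10) = 1/6.
Sum = Δs · [r(34/7) + r(40/7) + r(46/7) + ...].
Sum ≈ 1.317.

1.317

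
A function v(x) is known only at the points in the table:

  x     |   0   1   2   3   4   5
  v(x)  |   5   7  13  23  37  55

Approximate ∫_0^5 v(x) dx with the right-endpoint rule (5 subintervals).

Δx = 1.
Sum = 1·[7 + 13 + 23 + 37 + 55] = 135.

135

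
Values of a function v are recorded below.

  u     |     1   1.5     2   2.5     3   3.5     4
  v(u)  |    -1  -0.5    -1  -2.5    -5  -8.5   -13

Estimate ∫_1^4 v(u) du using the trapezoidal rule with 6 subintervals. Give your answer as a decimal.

-12.25

Δu = 0.5.
T_6 = (0.5/2)·[(-1) + 2·(-0.5) + 2·(-1) + 2·(-2.5) + 2·(-5) + 2·(-8.5) + (-13)] = -12.25.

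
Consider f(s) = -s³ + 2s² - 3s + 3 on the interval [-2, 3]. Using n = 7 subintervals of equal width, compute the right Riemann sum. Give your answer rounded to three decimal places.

Δs = (3 − (-2))/7 = 5/7.
Right endpoints: -9/7, -4/7, 1/7, 6/7, 11/7, 16/7, 3.
f(-9/7) = 4215/343, f(-4/7) = 1905/343, f(1/7) = 895/343, f(6/7) = 435/343, f(11/7) = -225/343, f(16/7) = -1835/343, f(3) = -15.
Sum = Δs · [f(-9/7) + f(-4/7) + f(1/7) + ...].
Sum ≈ 0.510.

0.510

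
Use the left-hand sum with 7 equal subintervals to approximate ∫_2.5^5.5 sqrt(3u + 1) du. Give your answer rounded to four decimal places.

10.4873

Δu = (5.5 − 2.5)/7 = 3/7.
Left endpoints: 2.5, 41/14, 47/14, 53/14, 59/14, 65/14, 71/14.
f(2.5) ≈ 2.9155, f(41/14) ≈ 3.1282, f(47/14) ≈ 3.3274, f(53/14) ≈ 3.5153, f(59/14) ≈ 3.6936, f(65/14) ≈ 3.8638, f(71/14) ≈ 4.0267.
Sum = Δu · [f(2.5) + f(41/14) + f(47/14) + ...].
Sum ≈ 10.4873.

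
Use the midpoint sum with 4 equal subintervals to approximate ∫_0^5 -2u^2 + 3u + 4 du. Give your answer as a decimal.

Δu = (5 − 0)/4 = 1.25.
Midpoints: 0.625, 1.875, 3.125, 4.375.
f(0.625) = 5.09375, f(1.875) = 2.59375, f(3.125) = -6.15625, f(4.375) = -21.15625.
Sum = Δu · [f(0.625) + f(1.875) + f(3.125) + f(4.375)].
Sum = -24.53125.

-24.53125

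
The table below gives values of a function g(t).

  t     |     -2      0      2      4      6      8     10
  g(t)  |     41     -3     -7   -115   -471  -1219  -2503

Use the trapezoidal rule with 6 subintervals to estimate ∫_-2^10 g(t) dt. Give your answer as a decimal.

Δt = 2.
T_6 = (2/2)·[41 + 2·(-3) + 2·(-7) + 2·(-115) + 2·(-471) + 2·(-1219) + (-2503)] = -6092.

-6092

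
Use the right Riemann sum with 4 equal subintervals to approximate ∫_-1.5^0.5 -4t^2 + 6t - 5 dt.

-16

Δt = (0.5 − (-1.5))/4 = 0.5.
Right endpoints: -1, -0.5, 0, 0.5.
f(-1) = -15, f(-0.5) = -9, f(0) = -5, f(0.5) = -3.
Sum = Δt · [f(-1) + f(-0.5) + f(0) + f(0.5)].
Sum = -16.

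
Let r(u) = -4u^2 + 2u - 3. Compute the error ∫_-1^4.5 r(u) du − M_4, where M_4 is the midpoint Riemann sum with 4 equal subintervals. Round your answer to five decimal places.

Exact integral: ∫_-1^4.5 r(u) du ≈ -120.0833333.
M_4 = -116.6171875.
Error ≈ -120.0833333 − (-116.6171875) ≈ -3.46615.

-3.46615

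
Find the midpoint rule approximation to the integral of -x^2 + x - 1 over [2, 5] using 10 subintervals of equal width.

Δx = (5 − 2)/10 = 0.3.
Midpoints: 2.15, 2.45, 2.75, 3.05, 3.35, 3.65, 3.95, 4.25, 4.55, 4.85.
f(2.15) = -3.4725, f(2.45) = -4.5525, f(2.75) = -5.8125, f(3.05) = -7.2525, f(3.35) = -8.8725, f(3.65) = -10.6725, f(3.95) = -12.6525, f(4.25) = -14.8125, f(4.55) = -17.1525, f(4.85) = -19.6725.
Sum = Δx · [f(2.15) + f(2.45) + f(2.75) + ...].
Sum = -31.4775.

-31.4775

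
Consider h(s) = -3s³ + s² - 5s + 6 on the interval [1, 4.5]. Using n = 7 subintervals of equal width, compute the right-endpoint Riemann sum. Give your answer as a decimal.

-374.5

Δs = (4.5 − 1)/7 = 0.5.
Right endpoints: 1.5, 2, 2.5, 3, 3.5, 4, 4.5.
h(1.5) = -9.375, h(2) = -24, h(2.5) = -47.125, h(3) = -81, h(3.5) = -127.875, h(4) = -190, h(4.5) = -269.625.
Sum = Δs · [h(1.5) + h(2) + h(2.5) + ...].
Sum = -374.5.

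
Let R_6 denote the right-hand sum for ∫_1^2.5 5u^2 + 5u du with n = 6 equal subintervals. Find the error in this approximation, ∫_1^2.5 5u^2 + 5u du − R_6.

Exact integral: ∫_1^2.5 f(u) du = 37.5.
R_6 = 41.796875.
Error = 37.5 − 41.796875 = -4.296875.

-4.296875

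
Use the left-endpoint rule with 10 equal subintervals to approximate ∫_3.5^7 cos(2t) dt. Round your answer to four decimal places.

Δt = (7 − 3.5)/10 = 0.35.
Left endpoints: 3.5, 3.85, 4.2, 4.55, 4.9, 5.25, 5.6, 5.95, 6.3, 6.65.
f(3.5) ≈ 0.7539, f(3.85) ≈ 0.1534, f(4.2) ≈ -0.5193, f(4.55) ≈ -0.9477, f(4.9) ≈ -0.9304, f(5.25) ≈ -0.4755, f(5.6) ≈ 0.2030, f(5.95) ≈ 0.7861, f(6.3) ≈ 0.9994, f(6.65) ≈ 0.7427.
Sum = Δt · [f(3.5) + f(3.85) + f(4.2) + ...].
Sum ≈ 0.2679.

0.2679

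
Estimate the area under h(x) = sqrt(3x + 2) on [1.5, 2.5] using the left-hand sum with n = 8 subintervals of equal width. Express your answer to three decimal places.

Δx = (2.5 − 1.5)/8 = 0.125.
Left endpoints: 1.5, 1.625, 1.75, 1.875, 2, 2.125, 2.25, 2.375.
h(1.5) ≈ 2.550, h(1.625) ≈ 2.622, h(1.75) ≈ 2.693, h(1.875) ≈ 2.761, h(2) ≈ 2.828, h(2.125) ≈ 2.894, h(2.25) ≈ 2.958, h(2.375) ≈ 3.021.
Sum = Δx · [h(1.5) + h(1.625) + h(1.75) + ...].
Sum ≈ 2.791.

2.791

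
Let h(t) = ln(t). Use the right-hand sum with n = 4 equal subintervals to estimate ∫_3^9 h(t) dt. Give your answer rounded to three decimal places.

Δt = (9 − 3)/4 = 1.5.
Right endpoints: 4.5, 6, 7.5, 9.
h(4.5) ≈ 1.504, h(6) ≈ 1.792, h(7.5) ≈ 2.015, h(9) ≈ 2.197.
Sum = Δt · [h(4.5) + h(6) + h(7.5) + h(9)].
Sum ≈ 11.262.

11.262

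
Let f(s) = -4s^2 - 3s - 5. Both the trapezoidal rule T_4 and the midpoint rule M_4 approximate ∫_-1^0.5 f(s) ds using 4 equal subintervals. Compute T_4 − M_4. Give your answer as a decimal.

T_4 = -8.015625.
M_4 = -7.8046875.
T_4 − M_4 = -0.2109375.

-0.2109375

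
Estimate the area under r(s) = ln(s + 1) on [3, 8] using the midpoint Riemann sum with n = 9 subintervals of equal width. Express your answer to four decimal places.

9.2316

Δs = (8 − 3)/9 = 5/9.
Midpoints: 59/18, 23/6, 79/18, 89/18, 5.5, 109/18, 119/18, 43/6, 139/18.
r(59/18) ≈ 1.4534, r(23/6) ≈ 1.5755, r(79/18) ≈ 1.6843, r(89/18) ≈ 1.7825, r(5.5) ≈ 1.8718, r(109/18) ≈ 1.9538, r(119/18) ≈ 2.0296, r(43/6) ≈ 2.1001, r(139/18) ≈ 2.1659.
Sum = Δs · [r(59/18) + r(23/6) + r(79/18) + ...].
Sum ≈ 9.2316.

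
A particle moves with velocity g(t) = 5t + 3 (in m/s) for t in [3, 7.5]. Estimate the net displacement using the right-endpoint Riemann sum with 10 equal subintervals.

136.6875

Δt = (7.5 − 3)/10 = 0.45.
Right endpoints: 3.45, 3.9, 4.35, 4.8, 5.25, 5.7, 6.15, 6.6, 7.05, 7.5.
g(3.45) = 20.25, g(3.9) = 22.5, g(4.35) = 24.75, g(4.8) = 27, g(5.25) = 29.25, g(5.7) = 31.5, g(6.15) = 33.75, g(6.6) = 36, g(7.05) = 38.25, g(7.5) = 40.5.
Sum = Δt · [g(3.45) + g(3.9) + g(4.35) + ...].
Sum = 136.6875.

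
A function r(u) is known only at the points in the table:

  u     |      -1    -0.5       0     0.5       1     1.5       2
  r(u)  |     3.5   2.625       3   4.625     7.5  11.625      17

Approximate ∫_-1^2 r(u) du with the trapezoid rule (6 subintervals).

19.8125

Δu = 0.5.
T_6 = (0.5/2)·[3.5 + 2·2.625 + 2·3 + 2·4.625 + 2·7.5 + 2·11.625 + 17] = 19.8125.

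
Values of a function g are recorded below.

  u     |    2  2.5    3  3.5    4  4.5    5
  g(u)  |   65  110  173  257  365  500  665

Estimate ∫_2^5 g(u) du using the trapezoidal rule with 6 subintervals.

885

Δu = 0.5.
T_6 = (0.5/2)·[65 + 2·110 + 2·173 + 2·257 + 2·365 + 2·500 + 665] = 885.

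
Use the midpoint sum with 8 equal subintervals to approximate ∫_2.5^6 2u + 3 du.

40.25

Δu = (6 − 2.5)/8 = 0.4375.
Midpoints: 2.71875, 3.15625, 3.59375, 4.03125, 4.46875, 4.90625, 5.34375, 5.78125.
f(2.71875) = 8.4375, f(3.15625) = 9.3125, f(3.59375) = 10.1875, f(4.03125) = 11.0625, f(4.46875) = 11.9375, f(4.90625) = 12.8125, f(5.34375) = 13.6875, f(5.78125) = 14.5625.
Sum = Δu · [f(2.71875) + f(3.15625) + f(3.59375) + ...].
Sum = 40.25.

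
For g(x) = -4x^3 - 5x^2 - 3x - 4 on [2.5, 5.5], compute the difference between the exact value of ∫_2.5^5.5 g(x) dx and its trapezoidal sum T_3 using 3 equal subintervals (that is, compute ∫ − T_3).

26.5

Exact integral: ∫_2.5^5.5 g(x) dx = -1175.25.
T_3 = -1201.75.
Error = -1175.25 − (-1201.75) = 26.5.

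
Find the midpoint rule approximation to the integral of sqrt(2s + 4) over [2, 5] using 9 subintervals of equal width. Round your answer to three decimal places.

Δs = (5 − 2)/9 = 1/3.
Midpoints: 13/6, 2.5, 17/6, 19/6, 3.5, 23/6, 25/6, 4.5, 29/6.
f(13/6) ≈ 2.887, f(2.5) ≈ 3.000, f(17/6) ≈ 3.109, f(19/6) ≈ 3.215, f(3.5) ≈ 3.317, f(23/6) ≈ 3.416, f(25/6) ≈ 3.512, f(4.5) ≈ 3.606, f(29/6) ≈ 3.697.
Sum = Δs · [f(13/6) + f(2.5) + f(17/6) + ...].
Sum ≈ 9.919.

9.919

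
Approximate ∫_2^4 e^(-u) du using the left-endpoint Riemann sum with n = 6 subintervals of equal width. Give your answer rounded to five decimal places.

Δu = (4 − 2)/6 = 1/3.
Left endpoints: 2, 7/3, 8/3, 3, 10/3, 11/3.
f(2) ≈ 0.13534, f(7/3) ≈ 0.09697, f(8/3) ≈ 0.06948, f(3) ≈ 0.04979, f(10/3) ≈ 0.03567, f(11/3) ≈ 0.02556.
Sum = Δu · [f(2) + f(7/3) + f(8/3) + ...].
Sum ≈ 0.13760.

0.13760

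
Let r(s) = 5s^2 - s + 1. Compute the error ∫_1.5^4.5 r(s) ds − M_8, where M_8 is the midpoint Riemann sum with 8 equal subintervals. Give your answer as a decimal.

Exact integral: ∫_1.5^4.5 r(s) ds = 140.25.
M_8 = 140.07421875.
Error = 140.25 − 140.07421875 = 0.17578125.

0.17578125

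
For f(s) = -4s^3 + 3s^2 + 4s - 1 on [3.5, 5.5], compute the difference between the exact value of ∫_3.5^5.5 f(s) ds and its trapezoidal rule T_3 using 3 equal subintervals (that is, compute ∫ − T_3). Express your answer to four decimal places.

Exact integral: ∫_3.5^5.5 f(s) ds = -607.5.
T_3 ≈ -615.055556.
Error ≈ -607.5 − (-615.055556) ≈ 7.5556.

7.5556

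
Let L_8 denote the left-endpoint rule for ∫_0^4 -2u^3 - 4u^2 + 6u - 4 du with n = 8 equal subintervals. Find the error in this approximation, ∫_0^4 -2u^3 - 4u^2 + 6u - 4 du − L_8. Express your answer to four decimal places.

Exact integral: ∫_0^4 f(u) du ≈ -181.333333.
L_8 = -142.
Error ≈ -181.333333 − (-142) ≈ -39.3333.

-39.3333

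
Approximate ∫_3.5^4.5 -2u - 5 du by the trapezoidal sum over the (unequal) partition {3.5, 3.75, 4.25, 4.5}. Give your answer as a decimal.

Subinterval widths: 0.25, 0.5, 0.25.
f(3.5) = -12, f(3.75) = -12.5, f(4.25) = -13.5, f(4.5) = -14.
On each subinterval the trapezoid contributes (Δu_i/2)·[f(u_{i-1}) + f(u_i)].
Sum = -13.

-13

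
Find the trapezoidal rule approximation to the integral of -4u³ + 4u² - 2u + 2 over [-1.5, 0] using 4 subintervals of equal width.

15.26953125

Δu = (0 − (-1.5))/4 = 0.375.
f(-1.5) = 27.5, f(-1.125) = 15.0078125, f(-0.75) = 7.4375, f(-0.375) = 3.5234375, f(0) = 2.
T_4 = (Δu/2)·[f(u_0) + 2f(u_1) + 2f(u_2) + 2f(u_3) + f(u_4)].
Sum = 15.26953125.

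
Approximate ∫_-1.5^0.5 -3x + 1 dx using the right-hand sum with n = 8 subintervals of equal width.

4.25

Δx = (0.5 − (-1.5))/8 = 0.25.
Right endpoints: -1.25, -1, -0.75, -0.5, -0.25, 0, 0.25, 0.5.
f(-1.25) = 4.75, f(-1) = 4, f(-0.75) = 3.25, f(-0.5) = 2.5, f(-0.25) = 1.75, f(0) = 1, f(0.25) = 0.25, f(0.5) = -0.5.
Sum = Δx · [f(-1.25) + f(-1) + f(-0.75) + ...].
Sum = 4.25.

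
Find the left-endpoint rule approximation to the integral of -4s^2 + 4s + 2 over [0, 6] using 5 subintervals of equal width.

Δs = (6 − 0)/5 = 1.2.
Left endpoints: 0, 1.2, 2.4, 3.6, 4.8.
f(0) = 2, f(1.2) = 1.04, f(2.4) = -11.44, f(3.6) = -35.44, f(4.8) = -70.96.
Sum = Δs · [f(0) + f(1.2) + f(2.4) + f(3.6) + f(4.8)].
Sum = -137.76.

-137.76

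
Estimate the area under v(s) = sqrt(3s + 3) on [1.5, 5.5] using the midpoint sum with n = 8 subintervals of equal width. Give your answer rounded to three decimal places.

Δs = (5.5 − 1.5)/8 = 0.5.
Midpoints: 1.75, 2.25, 2.75, 3.25, 3.75, 4.25, 4.75, 5.25.
v(1.75) ≈ 2.872, v(2.25) ≈ 3.122, v(2.75) ≈ 3.354, v(3.25) ≈ 3.571, v(3.75) ≈ 3.775, v(4.25) ≈ 3.969, v(4.75) ≈ 4.153, v(5.25) ≈ 4.330.
Sum = Δs · [v(1.75) + v(2.25) + v(2.75) + ...].
Sum ≈ 14.573.

14.573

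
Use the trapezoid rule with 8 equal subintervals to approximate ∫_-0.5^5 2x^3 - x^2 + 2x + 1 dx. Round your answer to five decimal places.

Δx = (5 − (-0.5))/8 = 0.6875.
f(-0.5) = -0.5, f(0.1875) = 2771/2048, f(0.875) = 3.32421875, f(1.5625) = 19073/2048, f(2.25) = 23.21875, f(2.9375) = 100231/2048, f(3.625) = 90.37890625, f(4.3125) = 310133/2048, f(5) = 236.
T_8 = (Δx/2)·[f(x_0) + 2f(x_1) + ... + 2f(x_{7}) + f(x_8)].
Sum ≈ 306.42627.

306.42627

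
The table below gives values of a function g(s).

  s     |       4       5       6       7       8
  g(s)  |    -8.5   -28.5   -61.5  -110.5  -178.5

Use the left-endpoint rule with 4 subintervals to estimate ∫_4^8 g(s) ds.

-209

Δs = 1.
Sum = 1·[(-8.5) + (-28.5) + (-61.5) + (-110.5)] = -209.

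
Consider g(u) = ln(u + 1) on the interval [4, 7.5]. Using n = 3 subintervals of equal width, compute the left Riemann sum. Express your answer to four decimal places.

Δu = (7.5 − 4)/3 = 7/6.
Left endpoints: 4, 31/6, 19/3.
g(4) ≈ 1.6094, g(31/6) ≈ 1.8192, g(19/3) ≈ 1.9924.
Sum = Δu · [g(4) + g(31/6) + g(19/3)].
Sum ≈ 6.3245.

6.3245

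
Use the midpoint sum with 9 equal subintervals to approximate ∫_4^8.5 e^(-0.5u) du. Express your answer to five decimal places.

Δu = (8.5 − 4)/9 = 0.5.
Midpoints: 4.25, 4.75, 5.25, 5.75, 6.25, 6.75, 7.25, 7.75, 8.25.
f(4.25) ≈ 0.11943, f(4.75) ≈ 0.09301, f(5.25) ≈ 0.07244, f(5.75) ≈ 0.05642, f(6.25) ≈ 0.04394, f(6.75) ≈ 0.03422, f(7.25) ≈ 0.02665, f(7.75) ≈ 0.02075, f(8.25) ≈ 0.01616.
Sum = Δu · [f(4.25) + f(4.75) + f(5.25) + ...].
Sum ≈ 0.24151.

0.24151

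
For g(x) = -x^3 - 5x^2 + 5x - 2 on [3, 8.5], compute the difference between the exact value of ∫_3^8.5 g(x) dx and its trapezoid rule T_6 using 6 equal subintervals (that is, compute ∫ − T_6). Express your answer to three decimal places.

17.138

Exact integral: ∫_3^8.5 g(x) dx ≈ -2116.18229.
T_6 ≈ -2133.32046.
Error ≈ -2116.18229 − (-2133.32046) ≈ 17.138.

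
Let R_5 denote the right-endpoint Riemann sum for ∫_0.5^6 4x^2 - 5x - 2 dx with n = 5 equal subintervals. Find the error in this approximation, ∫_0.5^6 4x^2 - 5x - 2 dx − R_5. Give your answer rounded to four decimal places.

-67.9617

Exact integral: ∫_0.5^6 f(x) dx ≈ 187.458333.
R_5 = 255.42.
Error ≈ 187.458333 − 255.42 ≈ -67.9617.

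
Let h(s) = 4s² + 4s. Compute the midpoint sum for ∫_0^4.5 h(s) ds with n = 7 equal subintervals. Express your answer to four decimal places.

Δs = (4.5 − 0)/7 = 9/14.
Midpoints: 9/28, 27/28, 45/28, 2.25, 81/28, 99/28, 117/28.
h(9/28) = 333/196, h(27/28) = 1485/196, h(45/28) = 3285/196, h(2.25) = 29.25, h(81/28) = 8829/196, h(99/28) = 12573/196, h(117/28) = 16965/196.
Sum = Δs · [h(9/28) + h(27/28) + h(45/28) + ...].
Sum ≈ 161.3801.

161.3801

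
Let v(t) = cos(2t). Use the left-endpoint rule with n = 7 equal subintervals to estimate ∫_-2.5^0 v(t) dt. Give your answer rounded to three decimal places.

-0.587

Δt = (0 − (-2.5))/7 = 5/14.
Left endpoints: -2.5, -15/7, -25/14, -10/7, -15/14, -5/7, -5/14.
v(-2.5) ≈ 0.284, v(-15/7) ≈ -0.414, v(-25/14) ≈ -0.909, v(-10/7) ≈ -0.960, v(-15/14) ≈ -0.541, v(-5/7) ≈ 0.142, v(-5/14) ≈ 0.756.
Sum = Δt · [v(-2.5) + v(-15/7) + v(-25/14) + ...].
Sum ≈ -0.587.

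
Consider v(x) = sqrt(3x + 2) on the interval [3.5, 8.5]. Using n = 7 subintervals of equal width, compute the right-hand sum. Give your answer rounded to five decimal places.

Δx = (8.5 − 3.5)/7 = 5/7.
Right endpoints: 59/14, 69/14, 79/14, 89/14, 99/14, 109/14, 8.5.
v(59/14) ≈ 3.82660, v(69/14) ≈ 4.09704, v(79/14) ≈ 4.35070, v(89/14) ≈ 4.59036, v(99/14) ≈ 4.81812, v(109/14) ≈ 5.03559, v(8.5) ≈ 5.24404.
Sum = Δx · [v(59/14) + v(69/14) + v(79/14) + ...].
Sum ≈ 22.83032.

22.83032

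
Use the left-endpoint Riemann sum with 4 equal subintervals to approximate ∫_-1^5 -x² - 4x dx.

Δx = (5 − (-1))/4 = 1.5.
Left endpoints: -1, 0.5, 2, 3.5.
f(-1) = 3, f(0.5) = -2.25, f(2) = -12, f(3.5) = -26.25.
Sum = Δx · [f(-1) + f(0.5) + f(2) + f(3.5)].
Sum = -56.25.

-56.25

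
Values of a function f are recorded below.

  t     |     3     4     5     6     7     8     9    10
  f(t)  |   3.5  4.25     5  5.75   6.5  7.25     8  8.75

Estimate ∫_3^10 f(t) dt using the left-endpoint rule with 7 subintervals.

Δt = 1.
Sum = 1·[3.5 + 4.25 + 5 + 5.75 + 6.5 + 7.25 + 8] = 40.25.

40.25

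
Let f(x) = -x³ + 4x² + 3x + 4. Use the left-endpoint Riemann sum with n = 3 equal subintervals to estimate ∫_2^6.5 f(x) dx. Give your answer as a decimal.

Δx = (6.5 − 2)/3 = 1.5.
Left endpoints: 2, 3.5, 5.
f(2) = 18, f(3.5) = 20.625, f(5) = -6.
Sum = Δx · [f(2) + f(3.5) + f(5)].
Sum = 48.9375.

48.9375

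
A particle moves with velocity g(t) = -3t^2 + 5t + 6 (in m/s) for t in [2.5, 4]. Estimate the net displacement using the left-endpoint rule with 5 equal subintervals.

Δt = (4 − 2.5)/5 = 0.3.
Left endpoints: 2.5, 2.8, 3.1, 3.4, 3.7.
g(2.5) = -0.25, g(2.8) = -3.52, g(3.1) = -7.33, g(3.4) = -11.68, g(3.7) = -16.57.
Sum = Δt · [g(2.5) + g(2.8) + g(3.1) + g(3.4) + g(3.7)].
Sum = -11.805.

-11.805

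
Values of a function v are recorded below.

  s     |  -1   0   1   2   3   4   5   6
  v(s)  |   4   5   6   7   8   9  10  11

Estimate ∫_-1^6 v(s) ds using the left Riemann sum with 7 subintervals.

Δs = 1.
Sum = 1·[4 + 5 + 6 + 7 + 8 + 9 + 10] = 49.

49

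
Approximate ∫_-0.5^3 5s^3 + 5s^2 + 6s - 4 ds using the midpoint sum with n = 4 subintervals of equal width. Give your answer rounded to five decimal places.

153.32666

Δs = (3 − (-0.5))/4 = 0.875.
Midpoints: -0.0625, 0.8125, 1.6875, 2.5625.
f(-0.0625) = -17845/4096, f(0.8125) = 28089/4096, f(1.6875) = 181823/4096, f(2.5625) = 525677/4096.
Sum = Δs · [f(-0.0625) + f(0.8125) + f(1.6875) + f(2.5625)].
Sum ≈ 153.32666.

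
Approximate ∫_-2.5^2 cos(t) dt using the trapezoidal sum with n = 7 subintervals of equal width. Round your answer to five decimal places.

Δt = (2 − (-2.5))/7 = 9/14.
f(-2.5) ≈ -0.80114, f(-13/7) ≈ -0.28245, f(-17/14) ≈ 0.34901, f(-4/7) ≈ 0.84113, f(1/14) ≈ 0.99745, f(5/7) ≈ 0.75556, f(19/14) ≈ 0.21203, f(2) ≈ -0.41615.
T_7 = (Δt/2)·[f(t_0) + 2f(t_1) + ... + 2f(t_{6}) + f(t_7)].
Sum ≈ 1.45548.

1.45548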